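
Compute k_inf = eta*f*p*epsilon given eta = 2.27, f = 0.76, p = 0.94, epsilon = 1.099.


k_inf = eta * f * p * epsilon
k_inf = 2.27 * 0.76 * 0.94 * 1.099
k_inf = 1.7822

1.7822


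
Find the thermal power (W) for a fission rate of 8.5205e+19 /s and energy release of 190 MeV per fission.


P = fission_rate * E_MeV * 1.602e-13
P = 8.5205e+19 * 190 * 1.602e-13
P = 2.5935e+09 W

2.5935e+09


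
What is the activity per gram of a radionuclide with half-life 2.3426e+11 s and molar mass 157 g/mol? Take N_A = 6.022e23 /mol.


lambda = ln(2) / t_half = ln(2) / 2.3426e+11 = 2.958880e-12 /s
SA = lambda * N_A / M
SA = 2.958880e-12 * 6.022e23 / 157
SA = 1.1349e+10 Bq/g

1.1349e+10


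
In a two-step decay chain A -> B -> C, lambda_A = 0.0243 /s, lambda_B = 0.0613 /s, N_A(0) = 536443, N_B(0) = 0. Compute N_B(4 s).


N_B(t) = lambda_A * N_A0 / (lambda_B - lambda_A) * [exp(-lambda_A*t) - exp(-lambda_B*t)]
exp(-0.0243*4) = 0.9073745; exp(-0.0613*4) = 0.7825480
N_B = 0.0243 * 536443 / (0.0613 - 0.0243) * (0.9073745 - 0.7825480)
N_B = 43978

43978


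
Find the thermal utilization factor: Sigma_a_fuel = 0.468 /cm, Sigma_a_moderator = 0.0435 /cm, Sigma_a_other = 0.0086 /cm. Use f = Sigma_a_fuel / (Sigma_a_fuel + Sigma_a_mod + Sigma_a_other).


f = Sigma_a_fuel / (Sigma_a_fuel + Sigma_a_mod + Sigma_a_other)
f = 0.468 / (0.468 + 0.0435 + 0.0086)
f = 0.89983

0.89983


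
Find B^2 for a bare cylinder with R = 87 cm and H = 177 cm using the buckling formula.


B^2 = (2.405/R)^2 + (pi/H)^2
B^2 = (2.405/87)^2 + (pi/177)^2
B^2 = 0.0010792 /cm^2

0.0010792


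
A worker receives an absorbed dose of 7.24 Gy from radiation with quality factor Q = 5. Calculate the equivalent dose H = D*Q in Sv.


H = D * Q
H = 7.24 * 5
H = 36.200 Sv

36.200


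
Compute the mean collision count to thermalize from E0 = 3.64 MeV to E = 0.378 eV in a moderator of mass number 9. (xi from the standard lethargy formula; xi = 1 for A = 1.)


xi = 1 + (A-1)^2/(2A)*ln((A-1)/(A+1)) = 0.2066007 (for A = 9)
n = ln(E0/E) / xi
n = ln(3.64e6 / 0.378) / 0.2066007
n = ln(9.629630e+06) / 0.2066007 = 77.833

77.833


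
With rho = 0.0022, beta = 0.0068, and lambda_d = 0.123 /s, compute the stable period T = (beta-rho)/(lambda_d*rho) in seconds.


T = (beta - rho) / (lambda_d * rho)
T = (0.0068 - 0.0022) / (0.123 * 0.0022)
T = 16.999 s

16.999


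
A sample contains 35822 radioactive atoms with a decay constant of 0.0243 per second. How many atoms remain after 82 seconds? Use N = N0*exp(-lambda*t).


N = N0 * exp(-lambda * t)
N = 35822 * exp(-0.0243 * 82)
N = 4884.0

4884.0


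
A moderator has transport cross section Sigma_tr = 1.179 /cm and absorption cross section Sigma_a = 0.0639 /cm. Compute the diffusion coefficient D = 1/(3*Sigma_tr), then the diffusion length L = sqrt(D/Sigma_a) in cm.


D = 1 / (3 * Sigma_tr) = 1 / (3 * 1.179) = 0.2827255 cm
L = sqrt(D / Sigma_a)
L = sqrt(0.2827255 / 0.0639)
L = 2.1034 cm

2.1034


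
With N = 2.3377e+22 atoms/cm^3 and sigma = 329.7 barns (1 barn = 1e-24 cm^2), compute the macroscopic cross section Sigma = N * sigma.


Sigma = N * sigma_barns * 1e-24
Sigma = 2.3377e+22 * 329.7 * 1e-24
Sigma = 7.7074 /cm

7.7074


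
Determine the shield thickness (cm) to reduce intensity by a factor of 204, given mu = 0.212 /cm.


x = ln(factor) / mu
x = ln(204) / 0.212
x = 25.085 cm

25.085


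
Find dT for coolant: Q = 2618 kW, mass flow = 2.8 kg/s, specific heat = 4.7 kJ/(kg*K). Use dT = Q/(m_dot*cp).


dT = Q / (m_dot * cp)
dT = 2618 / (2.8 * 4.7)
dT = 198.94 C

198.94


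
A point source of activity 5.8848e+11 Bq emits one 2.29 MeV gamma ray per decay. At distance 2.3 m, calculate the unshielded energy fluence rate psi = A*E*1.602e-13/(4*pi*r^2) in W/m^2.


psi = A * E * 1.602e-13 / (4*pi*r^2)
psi = 5.8848e+11 * 2.29 * 1.602e-13 / (4*pi*2.3^2)
psi = 0.0032476 W/m^2

0.0032476


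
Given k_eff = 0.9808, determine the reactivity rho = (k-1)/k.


rho = (k_eff - 1) / k_eff
rho = (0.9808 - 1) / 0.9808
rho = -0.019576

-0.019576


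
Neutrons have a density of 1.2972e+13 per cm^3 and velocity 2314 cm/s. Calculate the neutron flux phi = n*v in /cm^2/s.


phi = n * v
phi = 1.2972e+13 * 2314
phi = 3.0017e+16 /cm^2/s

3.0017e+16


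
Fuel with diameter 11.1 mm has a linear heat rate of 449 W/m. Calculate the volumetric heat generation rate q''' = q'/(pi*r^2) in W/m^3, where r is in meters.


r = D / 2 / 1000 = 11.1 / 2 / 1000 = 0.00555 m
q''' = q' / (pi * r^2)
q''' = 449 / (pi * 0.00555^2)
q''' = 4.6399e+06 W/m^3

4.6399e+06


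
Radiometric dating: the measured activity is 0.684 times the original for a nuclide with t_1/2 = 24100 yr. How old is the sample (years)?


lambda = ln(2) / t_half = ln(2) / 24100 = 2.876129e-05 /yr
t = -ln(A/A0) / lambda
t = -ln(0.684) / 2.876129e-05
t = 13205 yr

13205


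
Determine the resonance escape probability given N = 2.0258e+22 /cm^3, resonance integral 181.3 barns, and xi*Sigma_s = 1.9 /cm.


p = exp(-N * I * 1e-24 / (xi*Sigma_s))
p = exp(-2.0258e+22 * 181.3 * 1e-24 / 1.9)
p = 0.14471

0.14471


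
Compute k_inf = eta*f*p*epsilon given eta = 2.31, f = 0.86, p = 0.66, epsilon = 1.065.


k_inf = eta * f * p * epsilon
k_inf = 2.31 * 0.86 * 0.66 * 1.065
k_inf = 1.3964

1.3964


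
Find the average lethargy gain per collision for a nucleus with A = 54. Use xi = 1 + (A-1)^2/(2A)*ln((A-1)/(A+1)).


xi = 1 + (A-1)^2/(2A) * ln((A-1)/(A+1))
xi = 1 + (54-1)^2/(2*54) * ln((54-1)/(54 +1))
xi = 0.036584

0.036584


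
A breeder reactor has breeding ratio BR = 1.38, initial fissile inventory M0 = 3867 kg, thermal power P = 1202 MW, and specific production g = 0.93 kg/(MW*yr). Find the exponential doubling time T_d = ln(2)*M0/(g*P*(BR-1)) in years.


Breeding gain G = BR - 1 = 1.38 - 1 = 0.38
Fissile production rate = g * P * G = 0.93 * 1202 * 0.38 = 424.7868 kg/yr
T_d = ln(2) * M0 / (g * P * G)
T_d = ln(2) * 3867 / 424.7868 = 6.3100 yr

6.3100


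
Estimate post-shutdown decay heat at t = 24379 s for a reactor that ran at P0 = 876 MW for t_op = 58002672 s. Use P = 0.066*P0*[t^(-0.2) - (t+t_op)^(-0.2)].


P/P0 = 0.066 * [t^(-0.2) - (t + t_op)^(-0.2)]
P/P0 = 0.066 * [24379^(-0.2) - (24379 + 58002672)^(-0.2)]
P/P0 = 0.066 * [0.1326163 - 0.02800747] = 0.006904183
P = 876 * 0.006904183 = 6.0481 MW

6.0481


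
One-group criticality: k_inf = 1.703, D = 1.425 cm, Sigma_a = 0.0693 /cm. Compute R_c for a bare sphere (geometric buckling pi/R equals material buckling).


L^2 = D / Sigma_a = 1.425 / 0.0693 = 20.56277 cm^2
B_m^2 = (k_inf - 1) / L^2 = (1.703 - 1) / 20.56277 = 0.03418800 /cm^2
For a bare sphere: B_g = pi/R, so R_c = pi / sqrt(B_m^2)
R_c = pi / sqrt(0.03418800) = 16.991 cm

16.991


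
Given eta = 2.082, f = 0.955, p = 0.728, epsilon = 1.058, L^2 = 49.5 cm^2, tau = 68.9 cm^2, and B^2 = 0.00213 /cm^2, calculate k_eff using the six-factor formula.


k_inf = eta*f*p*eps = 2.082*0.955*0.728*1.058 = 1.531444
P_TNL = 1/(1 + L^2*B^2) = 1/(1 + 49.5*0.00213) = 0.9046213
P_FNL = exp(-B^2*tau) = exp(-0.00213*68.9) = 0.8635038
k_eff = k_inf * P_TNL * P_FNL = 1.531444 * 0.9046213 * 0.8635038
k_eff = 1.1963

1.1963


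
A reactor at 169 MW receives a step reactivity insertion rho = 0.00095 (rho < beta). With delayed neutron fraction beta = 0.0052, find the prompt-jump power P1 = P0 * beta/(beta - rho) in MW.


P1/P0 = beta / (beta - rho)
P1/P0 = 0.0052 / (0.0052 - 0.00095) = 1.223529
P1 = 169 * 1.223529 = 206.78 MW

206.78


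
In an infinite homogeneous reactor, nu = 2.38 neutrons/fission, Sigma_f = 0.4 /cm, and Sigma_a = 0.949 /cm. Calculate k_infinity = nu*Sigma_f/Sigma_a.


k_inf = nu * Sigma_f / Sigma_a
k_inf = 2.38 * 0.4 / 0.949
k_inf = 1.0032

1.0032


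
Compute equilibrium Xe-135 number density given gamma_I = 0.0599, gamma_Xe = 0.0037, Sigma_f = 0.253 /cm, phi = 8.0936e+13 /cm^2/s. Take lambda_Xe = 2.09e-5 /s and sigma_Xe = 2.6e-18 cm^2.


Xe_eq = (gamma_I + gamma_Xe) * Sigma_f * phi / (lambda_Xe + sigma_Xe * phi)
Numerator = (0.0599 + 0.0037) * 0.253 * 8.0936e+13 = 1.302325e+12
Denominator = 2.09e-5 + 2.6e-18 * 8.0936e+13 = 2.313336e-04
Xe_eq = 1.302325e+12 / 2.313336e-04 = 5.6296e+15 /cm^3

5.6296e+15


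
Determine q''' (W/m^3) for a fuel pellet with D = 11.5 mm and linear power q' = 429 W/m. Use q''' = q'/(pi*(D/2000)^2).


r = D / 2 / 1000 = 11.5 / 2 / 1000 = 0.00575 m
q''' = q' / (pi * r^2)
q''' = 429 / (pi * 0.00575^2)
q''' = 4.1302e+06 W/m^3

4.1302e+06


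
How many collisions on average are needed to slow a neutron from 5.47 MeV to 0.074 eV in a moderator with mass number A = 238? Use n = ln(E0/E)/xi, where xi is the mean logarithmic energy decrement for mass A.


xi = 1 + (A-1)^2/(2A)*ln((A-1)/(A+1)) = 0.008379872 (for A = 238)
n = ln(E0/E) / xi
n = ln(5.47e6 / 0.074) / 0.008379872
n = ln(7.391892e+07) / 0.008379872 = 2162.1

2162.1


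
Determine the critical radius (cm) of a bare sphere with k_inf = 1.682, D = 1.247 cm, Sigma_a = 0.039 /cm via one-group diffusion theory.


L^2 = D / Sigma_a = 1.247 / 0.039 = 31.97436 cm^2
B_m^2 = (k_inf - 1) / L^2 = (1.682 - 1) / 31.97436 = 0.02132959 /cm^2
For a bare sphere: B_g = pi/R, so R_c = pi / sqrt(B_m^2)
R_c = pi / sqrt(0.02132959) = 21.511 cm

21.511


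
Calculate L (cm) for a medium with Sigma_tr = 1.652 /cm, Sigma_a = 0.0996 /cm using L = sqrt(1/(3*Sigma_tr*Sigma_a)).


D = 1 / (3 * Sigma_tr) = 1 / (3 * 1.652) = 0.2017756 cm
L = sqrt(D / Sigma_a)
L = sqrt(0.2017756 / 0.0996)
L = 1.4233 cm

1.4233


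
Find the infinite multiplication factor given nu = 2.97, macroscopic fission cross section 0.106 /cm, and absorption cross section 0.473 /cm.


k_inf = nu * Sigma_f / Sigma_a
k_inf = 2.97 * 0.106 / 0.473
k_inf = 0.66558

0.66558


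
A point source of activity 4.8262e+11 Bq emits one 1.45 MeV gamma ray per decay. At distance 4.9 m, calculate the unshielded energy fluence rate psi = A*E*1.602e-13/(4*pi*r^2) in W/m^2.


psi = A * E * 1.602e-13 / (4*pi*r^2)
psi = 4.8262e+11 * 1.45 * 1.602e-13 / (4*pi*4.9^2)
psi = 3.7156e-04 W/m^2

3.7156e-04


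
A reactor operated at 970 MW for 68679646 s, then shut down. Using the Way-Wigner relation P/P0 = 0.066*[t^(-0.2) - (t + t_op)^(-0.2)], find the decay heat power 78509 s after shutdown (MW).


P/P0 = 0.066 * [t^(-0.2) - (t + t_op)^(-0.2)]
P/P0 = 0.066 * [78509^(-0.2) - (78509 + 68679646)^(-0.2)]
P/P0 = 0.066 * [0.1049581 - 0.02707292] = 0.005140422
P = 970 * 0.005140422 = 4.9862 MW

4.9862


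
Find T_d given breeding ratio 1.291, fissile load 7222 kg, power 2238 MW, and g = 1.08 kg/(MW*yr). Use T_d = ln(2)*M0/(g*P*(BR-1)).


Breeding gain G = BR - 1 = 1.291 - 1 = 0.291
Fissile production rate = g * P * G = 1.08 * 2238 * 0.291 = 703.35864 kg/yr
T_d = ln(2) * M0 / (g * P * G)
T_d = ln(2) * 7222 / 703.35864 = 7.1171 yr

7.1171


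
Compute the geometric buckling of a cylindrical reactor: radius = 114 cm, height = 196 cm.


B^2 = (2.405/R)^2 + (pi/H)^2
B^2 = (2.405/114)^2 + (pi/196)^2
B^2 = 7.0198e-04 /cm^2

7.0198e-04


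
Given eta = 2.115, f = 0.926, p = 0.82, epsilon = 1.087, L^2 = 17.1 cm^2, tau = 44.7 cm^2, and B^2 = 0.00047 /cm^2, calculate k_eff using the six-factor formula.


k_inf = eta*f*p*eps = 2.115*0.926*0.82*1.087 = 1.745680
P_TNL = 1/(1 + L^2*B^2) = 1/(1 + 17.1*0.00047) = 0.9920271
P_FNL = exp(-B^2*tau) = exp(-0.00047*44.7) = 0.9792102
k_eff = k_inf * P_TNL * P_FNL = 1.745680 * 0.9920271 * 0.9792102
k_eff = 1.6958

1.6958


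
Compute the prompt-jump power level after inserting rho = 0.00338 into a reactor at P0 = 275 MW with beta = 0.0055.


P1/P0 = beta / (beta - rho)
P1/P0 = 0.0055 / (0.0055 - 0.00338) = 2.594340
P1 = 275 * 2.594340 = 713.44 MW

713.44


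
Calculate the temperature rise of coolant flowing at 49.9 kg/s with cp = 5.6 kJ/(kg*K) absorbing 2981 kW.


dT = Q / (m_dot * cp)
dT = 2981 / (49.9 * 5.6)
dT = 10.668 C

10.668


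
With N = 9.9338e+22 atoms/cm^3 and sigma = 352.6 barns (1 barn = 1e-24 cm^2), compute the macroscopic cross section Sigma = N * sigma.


Sigma = N * sigma_barns * 1e-24
Sigma = 9.9338e+22 * 352.6 * 1e-24
Sigma = 35.027 /cm

35.027


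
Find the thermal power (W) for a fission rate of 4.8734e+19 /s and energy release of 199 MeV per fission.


P = fission_rate * E_MeV * 1.602e-13
P = 4.8734e+19 * 199 * 1.602e-13
P = 1.5536e+09 W

1.5536e+09


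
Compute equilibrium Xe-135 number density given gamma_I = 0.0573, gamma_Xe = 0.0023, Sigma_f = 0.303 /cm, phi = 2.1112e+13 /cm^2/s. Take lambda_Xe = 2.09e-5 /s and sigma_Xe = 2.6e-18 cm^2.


Xe_eq = (gamma_I + gamma_Xe) * Sigma_f * phi / (lambda_Xe + sigma_Xe * phi)
Numerator = (0.0573 + 0.0023) * 0.303 * 2.1112e+13 = 3.812574e+11
Denominator = 2.09e-5 + 2.6e-18 * 2.1112e+13 = 7.579120e-05
Xe_eq = 3.812574e+11 / 7.579120e-05 = 5.0304e+15 /cm^3

5.0304e+15


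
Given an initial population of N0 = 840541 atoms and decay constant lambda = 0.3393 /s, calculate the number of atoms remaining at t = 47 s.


N = N0 * exp(-lambda * t)
N = 840541 * exp(-0.3393 * 47)
N = 0.099729

0.099729


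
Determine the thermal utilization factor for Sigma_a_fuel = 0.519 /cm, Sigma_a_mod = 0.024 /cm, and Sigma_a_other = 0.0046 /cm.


f = Sigma_a_fuel / (Sigma_a_fuel + Sigma_a_mod + Sigma_a_other)
f = 0.519 / (0.519 + 0.024 + 0.0046)
f = 0.94777

0.94777


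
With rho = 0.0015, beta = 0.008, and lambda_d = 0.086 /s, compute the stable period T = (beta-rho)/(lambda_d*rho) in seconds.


T = (beta - rho) / (lambda_d * rho)
T = (0.008 - 0.0015) / (0.086 * 0.0015)
T = 50.388 s

50.388


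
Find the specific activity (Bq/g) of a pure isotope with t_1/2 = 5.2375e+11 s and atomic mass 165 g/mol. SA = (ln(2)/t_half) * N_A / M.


lambda = ln(2) / t_half = ln(2) / 5.2375e+11 = 1.323431e-12 /s
SA = lambda * N_A / M
SA = 1.323431e-12 * 6.022e23 / 165
SA = 4.8301e+09 Bq/g

4.8301e+09


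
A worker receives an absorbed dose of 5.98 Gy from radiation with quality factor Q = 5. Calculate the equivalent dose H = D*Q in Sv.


H = D * Q
H = 5.98 * 5
H = 29.900 Sv

29.900


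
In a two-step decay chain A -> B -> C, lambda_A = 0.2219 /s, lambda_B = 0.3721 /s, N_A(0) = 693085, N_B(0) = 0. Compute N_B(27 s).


N_B(t) = lambda_A * N_A0 / (lambda_B - lambda_A) * [exp(-lambda_A*t) - exp(-lambda_B*t)]
exp(-0.2219*27) = 0.002500411; exp(-0.3721*27) = 4.332850e-05
N_B = 0.2219 * 693085 / (0.3721 - 0.2219) * (0.002500411 - 4.332850e-05)
N_B = 2515.9

2515.9


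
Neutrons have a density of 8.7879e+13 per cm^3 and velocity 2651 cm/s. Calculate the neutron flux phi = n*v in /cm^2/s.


phi = n * v
phi = 8.7879e+13 * 2651
phi = 2.3297e+17 /cm^2/s

2.3297e+17


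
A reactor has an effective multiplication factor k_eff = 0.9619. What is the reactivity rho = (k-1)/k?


rho = (k_eff - 1) / k_eff
rho = (0.9619 - 1) / 0.9619
rho = -0.039609

-0.039609


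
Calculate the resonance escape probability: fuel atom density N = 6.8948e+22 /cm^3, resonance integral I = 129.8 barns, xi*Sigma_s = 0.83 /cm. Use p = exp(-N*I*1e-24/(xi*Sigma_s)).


p = exp(-N * I * 1e-24 / (xi*Sigma_s))
p = exp(-6.8948e+22 * 129.8 * 1e-24 / 0.83)
p = 2.0760e-05

2.0760e-05


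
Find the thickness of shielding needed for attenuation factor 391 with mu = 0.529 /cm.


x = ln(factor) / mu
x = ln(391) / 0.529
x = 11.283 cm

11.283


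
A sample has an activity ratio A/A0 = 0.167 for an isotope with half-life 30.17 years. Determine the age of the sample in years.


lambda = ln(2) / t_half = ln(2) / 30.17 = 0.02297472 /yr
t = -ln(A/A0) / lambda
t = -ln(0.167) / 0.02297472
t = 77.901 yr

77.901


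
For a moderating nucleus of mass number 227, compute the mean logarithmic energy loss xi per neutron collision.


xi = 1 + (A-1)^2/(2A) * ln((A-1)/(A+1))
xi = 1 + (227-1)^2/(2*227) * ln((227-1)/(227 +1))
xi = 0.0087848

0.0087848


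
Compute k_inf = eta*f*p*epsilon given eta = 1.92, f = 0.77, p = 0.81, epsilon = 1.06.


k_inf = eta * f * p * epsilon
k_inf = 1.92 * 0.77 * 0.81 * 1.06
k_inf = 1.2694

1.2694


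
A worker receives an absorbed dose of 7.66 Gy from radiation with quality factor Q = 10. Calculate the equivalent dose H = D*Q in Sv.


H = D * Q
H = 7.66 * 10
H = 76.600 Sv

76.600


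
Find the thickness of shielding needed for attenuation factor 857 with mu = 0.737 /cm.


x = ln(factor) / mu
x = ln(857) / 0.737
x = 9.1634 cm

9.1634


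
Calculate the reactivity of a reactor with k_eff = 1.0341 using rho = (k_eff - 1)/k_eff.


rho = (k_eff - 1) / k_eff
rho = (1.0341 - 1) / 1.0341
rho = 0.032976

0.032976


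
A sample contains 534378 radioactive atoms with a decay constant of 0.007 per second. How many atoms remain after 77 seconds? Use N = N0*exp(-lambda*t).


N = N0 * exp(-lambda * t)
N = 534378 * exp(-0.007 * 77)
N = 311719

311719


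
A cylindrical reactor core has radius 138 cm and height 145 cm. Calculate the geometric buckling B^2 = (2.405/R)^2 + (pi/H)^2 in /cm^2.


B^2 = (2.405/R)^2 + (pi/H)^2
B^2 = (2.405/138)^2 + (pi/145)^2
B^2 = 7.7314e-04 /cm^2

7.7314e-04


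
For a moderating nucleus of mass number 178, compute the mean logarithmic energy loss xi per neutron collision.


xi = 1 + (A-1)^2/(2A) * ln((A-1)/(A+1))
xi = 1 + (178-1)^2/(2*178) * ln((178-1)/(178 +1))
xi = 0.011194

0.011194


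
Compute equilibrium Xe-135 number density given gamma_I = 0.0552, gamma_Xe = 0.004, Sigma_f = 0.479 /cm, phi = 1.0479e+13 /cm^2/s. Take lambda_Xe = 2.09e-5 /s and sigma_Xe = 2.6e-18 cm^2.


Xe_eq = (gamma_I + gamma_Xe) * Sigma_f * phi / (lambda_Xe + sigma_Xe * phi)
Numerator = (0.0552 + 0.004) * 0.479 * 1.0479e+13 = 2.971509e+11
Denominator = 2.09e-5 + 2.6e-18 * 1.0479e+13 = 4.814540e-05
Xe_eq = 2.971509e+11 / 4.814540e-05 = 6.1719e+15 /cm^3

6.1719e+15


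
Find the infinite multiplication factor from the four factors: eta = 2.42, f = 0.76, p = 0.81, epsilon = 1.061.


k_inf = eta * f * p * epsilon
k_inf = 2.42 * 0.76 * 0.81 * 1.061
k_inf = 1.5806

1.5806


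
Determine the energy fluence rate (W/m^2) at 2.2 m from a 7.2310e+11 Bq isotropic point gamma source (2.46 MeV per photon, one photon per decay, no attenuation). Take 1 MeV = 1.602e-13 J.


psi = A * E * 1.602e-13 / (4*pi*r^2)
psi = 7.2310e+11 * 2.46 * 1.602e-13 / (4*pi*2.2^2)
psi = 0.0046853 W/m^2

0.0046853


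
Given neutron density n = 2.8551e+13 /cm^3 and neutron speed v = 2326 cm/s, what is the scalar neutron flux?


phi = n * v
phi = 2.8551e+13 * 2326
phi = 6.6410e+16 /cm^2/s

6.6410e+16


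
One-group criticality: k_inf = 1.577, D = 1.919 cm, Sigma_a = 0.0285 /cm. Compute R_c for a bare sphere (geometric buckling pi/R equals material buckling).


L^2 = D / Sigma_a = 1.919 / 0.0285 = 67.33333 cm^2
B_m^2 = (k_inf - 1) / L^2 = (1.577 - 1) / 67.33333 = 0.008569307 /cm^2
For a bare sphere: B_g = pi/R, so R_c = pi / sqrt(B_m^2)
R_c = pi / sqrt(0.008569307) = 33.937 cm

33.937


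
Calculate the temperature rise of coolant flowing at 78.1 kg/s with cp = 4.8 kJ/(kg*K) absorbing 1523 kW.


dT = Q / (m_dot * cp)
dT = 1523 / (78.1 * 4.8)
dT = 4.0626 C

4.0626


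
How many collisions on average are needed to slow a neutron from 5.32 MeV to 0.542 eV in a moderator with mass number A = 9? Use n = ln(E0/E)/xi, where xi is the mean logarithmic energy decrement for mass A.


xi = 1 + (A-1)^2/(2A)*ln((A-1)/(A+1)) = 0.2066007 (for A = 9)
n = ln(E0/E) / xi
n = ln(5.32e6 / 0.542) / 0.2066007
n = ln(9.815498e+06) / 0.2066007 = 77.926

77.926


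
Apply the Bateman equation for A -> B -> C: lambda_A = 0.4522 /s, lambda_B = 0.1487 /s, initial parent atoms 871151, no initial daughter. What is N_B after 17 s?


N_B(t) = lambda_A * N_A0 / (lambda_B - lambda_A) * [exp(-lambda_A*t) - exp(-lambda_B*t)]
exp(-0.4522*17) = 4.585689e-04; exp(-0.1487*17) = 0.07982648
N_B = 0.4522 * 871151 / (0.1487 - 0.4522) * (4.585689e-04 - 0.07982648)
N_B = 103017

103017


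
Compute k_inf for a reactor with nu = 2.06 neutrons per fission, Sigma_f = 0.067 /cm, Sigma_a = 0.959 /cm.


k_inf = nu * Sigma_f / Sigma_a
k_inf = 2.06 * 0.067 / 0.959
k_inf = 0.14392

0.14392


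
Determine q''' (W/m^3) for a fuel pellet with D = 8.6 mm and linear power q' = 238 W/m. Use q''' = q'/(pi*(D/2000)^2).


r = D / 2 / 1000 = 8.6 / 2 / 1000 = 0.0043 m
q''' = q' / (pi * r^2)
q''' = 238 / (pi * 0.0043^2)
q''' = 4.0972e+06 W/m^3

4.0972e+06


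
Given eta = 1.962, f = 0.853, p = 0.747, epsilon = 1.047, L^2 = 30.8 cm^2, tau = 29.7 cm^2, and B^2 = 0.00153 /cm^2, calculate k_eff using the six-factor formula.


k_inf = eta*f*p*eps = 1.962*0.853*0.747*1.047 = 1.308927
P_TNL = 1/(1 + L^2*B^2) = 1/(1 + 30.8*0.00153) = 0.9549967
P_FNL = exp(-B^2*tau) = exp(-0.00153*29.7) = 0.9555760
k_eff = k_inf * P_TNL * P_FNL = 1.308927 * 0.9549967 * 0.9555760
k_eff = 1.1945

1.1945


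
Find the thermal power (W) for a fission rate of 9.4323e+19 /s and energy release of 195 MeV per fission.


P = fission_rate * E_MeV * 1.602e-13
P = 9.4323e+19 * 195 * 1.602e-13
P = 2.9466e+09 W

2.9466e+09


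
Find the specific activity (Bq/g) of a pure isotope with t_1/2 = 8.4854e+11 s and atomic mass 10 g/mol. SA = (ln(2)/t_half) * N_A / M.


lambda = ln(2) / t_half = ln(2) / 8.4854e+11 = 8.168704e-13 /s
SA = lambda * N_A / M
SA = 8.168704e-13 * 6.022e23 / 10
SA = 4.9192e+10 Bq/g

4.9192e+10


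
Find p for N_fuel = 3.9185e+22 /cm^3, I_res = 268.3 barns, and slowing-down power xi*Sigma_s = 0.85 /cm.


p = exp(-N * I * 1e-24 / (xi*Sigma_s))
p = exp(-3.9185e+22 * 268.3 * 1e-24 / 0.85)
p = 4.2498e-06

4.2498e-06


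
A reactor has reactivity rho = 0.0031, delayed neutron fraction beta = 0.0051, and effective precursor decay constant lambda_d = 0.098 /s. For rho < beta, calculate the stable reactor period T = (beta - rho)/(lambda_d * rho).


T = (beta - rho) / (lambda_d * rho)
T = (0.0051 - 0.0031) / (0.098 * 0.0031)
T = 6.5833 s

6.5833


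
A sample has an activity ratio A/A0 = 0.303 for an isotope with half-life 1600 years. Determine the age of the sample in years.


lambda = ln(2) / t_half = ln(2) / 1600 = 4.332170e-04 /yr
t = -ln(A/A0) / lambda
t = -ln(0.303) / 4.332170e-04
t = 2756.2 yr

2756.2


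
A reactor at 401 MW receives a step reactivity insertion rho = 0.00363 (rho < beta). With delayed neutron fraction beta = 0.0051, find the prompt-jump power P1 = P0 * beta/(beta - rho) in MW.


P1/P0 = beta / (beta - rho)
P1/P0 = 0.0051 / (0.0051 - 0.00363) = 3.469388
P1 = 401 * 3.469388 = 1391.2 MW

1391.2


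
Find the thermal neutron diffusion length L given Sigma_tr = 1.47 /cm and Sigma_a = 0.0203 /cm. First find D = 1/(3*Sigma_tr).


D = 1 / (3 * Sigma_tr) = 1 / (3 * 1.47) = 0.2267574 cm
L = sqrt(D / Sigma_a)
L = sqrt(0.2267574 / 0.0203)
L = 3.3422 cm

3.3422


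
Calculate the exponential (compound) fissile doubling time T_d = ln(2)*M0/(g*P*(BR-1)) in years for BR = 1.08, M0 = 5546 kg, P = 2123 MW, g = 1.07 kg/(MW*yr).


Breeding gain G = BR - 1 = 1.08 - 1 = 0.08
Fissile production rate = g * P * G = 1.07 * 2123 * 0.08 = 181.7288 kg/yr
T_d = ln(2) * M0 / (g * P * G)
T_d = ln(2) * 5546 / 181.7288 = 21.153 yr

21.153


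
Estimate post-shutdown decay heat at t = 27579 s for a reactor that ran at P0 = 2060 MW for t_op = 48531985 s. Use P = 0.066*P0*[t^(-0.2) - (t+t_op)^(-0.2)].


P/P0 = 0.066 * [t^(-0.2) - (t + t_op)^(-0.2)]
P/P0 = 0.066 * [27579^(-0.2) - (27579 + 48531985)^(-0.2)]
P/P0 = 0.066 * [0.1293851 - 0.02902318] = 0.006623887
P = 2060 * 0.006623887 = 13.645 MW

13.645


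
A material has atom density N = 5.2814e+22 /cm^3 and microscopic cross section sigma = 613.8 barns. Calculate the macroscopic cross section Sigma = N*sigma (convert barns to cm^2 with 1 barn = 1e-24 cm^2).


Sigma = N * sigma_barns * 1e-24
Sigma = 5.2814e+22 * 613.8 * 1e-24
Sigma = 32.417 /cm

32.417


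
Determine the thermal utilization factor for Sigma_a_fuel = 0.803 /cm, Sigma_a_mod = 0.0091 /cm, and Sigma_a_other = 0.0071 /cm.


f = Sigma_a_fuel / (Sigma_a_fuel + Sigma_a_mod + Sigma_a_other)
f = 0.803 / (0.803 + 0.0091 + 0.0071)
f = 0.98022

0.98022


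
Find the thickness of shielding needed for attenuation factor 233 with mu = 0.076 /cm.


x = ln(factor) / mu
x = ln(233) / 0.076
x = 71.724 cm

71.724


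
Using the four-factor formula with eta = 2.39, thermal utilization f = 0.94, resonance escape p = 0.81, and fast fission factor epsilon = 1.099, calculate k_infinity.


k_inf = eta * f * p * epsilon
k_inf = 2.39 * 0.94 * 0.81 * 1.099
k_inf = 1.9999

1.9999


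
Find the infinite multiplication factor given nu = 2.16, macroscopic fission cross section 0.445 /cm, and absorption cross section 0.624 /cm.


k_inf = nu * Sigma_f / Sigma_a
k_inf = 2.16 * 0.445 / 0.624
k_inf = 1.5404

1.5404


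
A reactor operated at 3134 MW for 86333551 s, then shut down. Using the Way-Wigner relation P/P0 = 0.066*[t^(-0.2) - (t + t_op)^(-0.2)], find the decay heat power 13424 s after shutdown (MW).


P/P0 = 0.066 * [t^(-0.2) - (t + t_op)^(-0.2)]
P/P0 = 0.066 * [13424^(-0.2) - (13424 + 86333551)^(-0.2)]
P/P0 = 0.066 * [0.1494251 - 0.02586727] = 0.008154817
P = 3134 * 0.008154817 = 25.557 MW

25.557


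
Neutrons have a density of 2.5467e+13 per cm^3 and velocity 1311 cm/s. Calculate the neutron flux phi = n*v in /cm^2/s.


phi = n * v
phi = 2.5467e+13 * 1311
phi = 3.3387e+16 /cm^2/s

3.3387e+16


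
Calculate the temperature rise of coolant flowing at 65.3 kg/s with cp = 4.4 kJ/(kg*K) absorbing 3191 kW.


dT = Q / (m_dot * cp)
dT = 3191 / (65.3 * 4.4)
dT = 11.106 C

11.106


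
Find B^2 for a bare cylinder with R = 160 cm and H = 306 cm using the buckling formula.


B^2 = (2.405/R)^2 + (pi/H)^2
B^2 = (2.405/160)^2 + (pi/306)^2
B^2 = 3.3134e-04 /cm^2

3.3134e-04


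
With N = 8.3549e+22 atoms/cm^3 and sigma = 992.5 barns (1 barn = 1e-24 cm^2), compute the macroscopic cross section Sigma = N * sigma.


Sigma = N * sigma_barns * 1e-24
Sigma = 8.3549e+22 * 992.5 * 1e-24
Sigma = 82.922 /cm

82.922


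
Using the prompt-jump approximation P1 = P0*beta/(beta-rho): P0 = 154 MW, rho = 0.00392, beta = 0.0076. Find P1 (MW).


P1/P0 = beta / (beta - rho)
P1/P0 = 0.0076 / (0.0076 - 0.00392) = 2.065217
P1 = 154 * 2.065217 = 318.04 MW

318.04


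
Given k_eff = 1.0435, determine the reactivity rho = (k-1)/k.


rho = (k_eff - 1) / k_eff
rho = (1.0435 - 1) / 1.0435
rho = 0.041687

0.041687


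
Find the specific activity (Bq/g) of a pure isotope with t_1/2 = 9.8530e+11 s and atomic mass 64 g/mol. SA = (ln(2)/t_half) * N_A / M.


lambda = ln(2) / t_half = ln(2) / 9.8530e+11 = 7.034885e-13 /s
SA = lambda * N_A / M
SA = 7.034885e-13 * 6.022e23 / 64
SA = 6.6194e+09 Bq/g

6.6194e+09


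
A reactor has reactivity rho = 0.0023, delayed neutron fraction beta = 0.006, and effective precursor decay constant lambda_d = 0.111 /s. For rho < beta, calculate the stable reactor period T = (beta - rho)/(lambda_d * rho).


T = (beta - rho) / (lambda_d * rho)
T = (0.006 - 0.0023) / (0.111 * 0.0023)
T = 14.493 s

14.493


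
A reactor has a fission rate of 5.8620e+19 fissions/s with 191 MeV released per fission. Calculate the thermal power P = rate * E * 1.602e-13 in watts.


P = fission_rate * E_MeV * 1.602e-13
P = 5.8620e+19 * 191 * 1.602e-13
P = 1.7937e+09 W

1.7937e+09


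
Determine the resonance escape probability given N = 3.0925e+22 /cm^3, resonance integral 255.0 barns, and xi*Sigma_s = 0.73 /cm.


p = exp(-N * I * 1e-24 / (xi*Sigma_s))
p = exp(-3.0925e+22 * 255.0 * 1e-24 / 0.73)
p = 2.0347e-05

2.0347e-05


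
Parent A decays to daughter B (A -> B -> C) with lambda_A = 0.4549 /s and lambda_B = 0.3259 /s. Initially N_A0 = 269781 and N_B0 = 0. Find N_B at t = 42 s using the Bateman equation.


N_B(t) = lambda_A * N_A0 / (lambda_B - lambda_A) * [exp(-lambda_A*t) - exp(-lambda_B*t)]
exp(-0.4549*42) = 5.040301e-09; exp(-0.3259*42) = 1.136224e-06
N_B = 0.4549 * 269781 / (0.3259 - 0.4549) * (5.040301e-09 - 1.136224e-06)
N_B = 1.0761

1.0761


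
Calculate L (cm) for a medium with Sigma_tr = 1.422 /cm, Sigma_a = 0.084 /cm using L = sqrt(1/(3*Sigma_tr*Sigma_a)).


D = 1 / (3 * Sigma_tr) = 1 / (3 * 1.422) = 0.2344116 cm
L = sqrt(D / Sigma_a)
L = sqrt(0.2344116 / 0.084)
L = 1.6705 cm

1.6705


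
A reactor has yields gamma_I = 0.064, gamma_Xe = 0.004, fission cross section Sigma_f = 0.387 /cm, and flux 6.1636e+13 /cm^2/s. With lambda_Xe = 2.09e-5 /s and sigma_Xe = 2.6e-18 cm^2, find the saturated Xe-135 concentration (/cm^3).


Xe_eq = (gamma_I + gamma_Xe) * Sigma_f * phi / (lambda_Xe + sigma_Xe * phi)
Numerator = (0.064 + 0.004) * 0.387 * 6.1636e+13 = 1.622013e+12
Denominator = 2.09e-5 + 2.6e-18 * 6.1636e+13 = 1.811536e-04
Xe_eq = 1.622013e+12 / 1.811536e-04 = 8.9538e+15 /cm^3

8.9538e+15


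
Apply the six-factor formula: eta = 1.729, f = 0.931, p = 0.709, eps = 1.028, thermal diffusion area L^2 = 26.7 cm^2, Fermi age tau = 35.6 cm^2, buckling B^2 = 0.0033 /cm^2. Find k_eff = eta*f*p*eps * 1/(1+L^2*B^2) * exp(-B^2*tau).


k_inf = eta*f*p*eps = 1.729*0.931*0.709*1.028 = 1.173232
P_TNL = 1/(1 + L^2*B^2) = 1/(1 + 26.7*0.0033) = 0.9190247
P_FNL = exp(-B^2*tau) = exp(-0.0033*35.6) = 0.8891583
k_eff = k_inf * P_TNL * P_FNL = 1.173232 * 0.9190247 * 0.8891583
k_eff = 0.95872

0.95872


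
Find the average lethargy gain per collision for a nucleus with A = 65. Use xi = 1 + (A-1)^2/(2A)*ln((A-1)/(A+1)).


xi = 1 + (A-1)^2/(2A) * ln((A-1)/(A+1))
xi = 1 + (65-1)^2/(2*65) * ln((65-1)/(65 +1))
xi = 0.030456

0.030456


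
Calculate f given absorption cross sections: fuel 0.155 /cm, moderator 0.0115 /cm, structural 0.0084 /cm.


f = Sigma_a_fuel / (Sigma_a_fuel + Sigma_a_mod + Sigma_a_other)
f = 0.155 / (0.155 + 0.0115 + 0.0084)
f = 0.88622

0.88622


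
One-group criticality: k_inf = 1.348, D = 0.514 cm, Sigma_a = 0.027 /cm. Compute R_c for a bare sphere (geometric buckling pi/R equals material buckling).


L^2 = D / Sigma_a = 0.514 / 0.027 = 19.03704 cm^2
B_m^2 = (k_inf - 1) / L^2 = (1.348 - 1) / 19.03704 = 0.01828015 /cm^2
For a bare sphere: B_g = pi/R, so R_c = pi / sqrt(B_m^2)
R_c = pi / sqrt(0.01828015) = 23.236 cm

23.236


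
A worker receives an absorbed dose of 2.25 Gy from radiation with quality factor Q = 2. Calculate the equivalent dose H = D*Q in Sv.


H = D * Q
H = 2.25 * 2
H = 4.5000 Sv

4.5000


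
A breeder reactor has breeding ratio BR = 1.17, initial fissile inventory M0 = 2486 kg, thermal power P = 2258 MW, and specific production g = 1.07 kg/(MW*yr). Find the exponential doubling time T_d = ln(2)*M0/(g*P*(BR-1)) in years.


Breeding gain G = BR - 1 = 1.17 - 1 = 0.17
Fissile production rate = g * P * G = 1.07 * 2258 * 0.17 = 410.7302 kg/yr
T_d = ln(2) * M0 / (g * P * G)
T_d = ln(2) * 2486 / 410.7302 = 4.1954 yr

4.1954


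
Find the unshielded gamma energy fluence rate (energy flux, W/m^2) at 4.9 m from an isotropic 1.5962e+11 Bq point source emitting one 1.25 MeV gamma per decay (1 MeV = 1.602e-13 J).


psi = A * E * 1.602e-13 / (4*pi*r^2)
psi = 1.5962e+11 * 1.25 * 1.602e-13 / (4*pi*4.9^2)
psi = 1.0594e-04 W/m^2

1.0594e-04


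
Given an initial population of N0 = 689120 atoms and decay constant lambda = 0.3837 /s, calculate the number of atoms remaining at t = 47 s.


N = N0 * exp(-lambda * t)
N = 689120 * exp(-0.3837 * 47)
N = 0.010145

0.010145


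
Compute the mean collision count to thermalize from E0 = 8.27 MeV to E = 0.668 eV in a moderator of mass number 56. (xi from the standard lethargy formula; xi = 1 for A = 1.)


xi = 1 + (A-1)^2/(2A)*ln((A-1)/(A+1)) = 0.03529286 (for A = 56)
n = ln(E0/E) / xi
n = ln(8.27e6 / 0.668) / 0.03529286
n = ln(1.238024e+07) / 0.03529286 = 462.75

462.75


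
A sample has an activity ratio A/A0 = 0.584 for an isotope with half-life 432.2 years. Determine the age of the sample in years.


lambda = ln(2) / t_half = ln(2) / 432.2 = 0.001603765 /yr
t = -ln(A/A0) / lambda
t = -ln(0.584) / 0.001603765
t = 335.37 yr

335.37


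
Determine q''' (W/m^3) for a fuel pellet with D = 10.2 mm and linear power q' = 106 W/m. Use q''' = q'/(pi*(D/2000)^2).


r = D / 2 / 1000 = 10.2 / 2 / 1000 = 0.0051 m
q''' = q' / (pi * r^2)
q''' = 106 / (pi * 0.0051^2)
q''' = 1.2972e+06 W/m^3

1.2972e+06


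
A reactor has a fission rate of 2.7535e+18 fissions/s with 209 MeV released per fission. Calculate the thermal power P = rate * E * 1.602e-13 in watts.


P = fission_rate * E_MeV * 1.602e-13
P = 2.7535e+18 * 209 * 1.602e-13
P = 9.2192e+07 W

9.2192e+07


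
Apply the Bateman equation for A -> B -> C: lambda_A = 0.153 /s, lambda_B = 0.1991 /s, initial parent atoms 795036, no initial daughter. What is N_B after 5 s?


N_B(t) = lambda_A * N_A0 / (lambda_B - lambda_A) * [exp(-lambda_A*t) - exp(-lambda_B*t)]
exp(-0.153*5) = 0.4653339; exp(-0.1991*5) = 0.3695386
N_B = 0.153 * 795036 / (0.1991 - 0.153) * (0.4653339 - 0.3695386)
N_B = 252768

252768


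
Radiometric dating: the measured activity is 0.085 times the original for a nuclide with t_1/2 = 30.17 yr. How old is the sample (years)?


lambda = ln(2) / t_half = ln(2) / 30.17 = 0.02297472 /yr
t = -ln(A/A0) / lambda
t = -ln(0.085) / 0.02297472
t = 107.30 yr

107.30


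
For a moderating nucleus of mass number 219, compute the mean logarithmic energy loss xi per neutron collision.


xi = 1 + (A-1)^2/(2A) * ln((A-1)/(A+1))
xi = 1 + (219-1)^2/(2*219) * ln((219-1)/(219 +1))
xi = 0.0091047

0.0091047


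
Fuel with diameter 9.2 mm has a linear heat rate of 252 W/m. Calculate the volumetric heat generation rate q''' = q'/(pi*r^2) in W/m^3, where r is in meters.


r = D / 2 / 1000 = 9.2 / 2 / 1000 = 0.0046 m
q''' = q' / (pi * r^2)
q''' = 252 / (pi * 0.0046^2)
q''' = 3.7908e+06 W/m^3

3.7908e+06


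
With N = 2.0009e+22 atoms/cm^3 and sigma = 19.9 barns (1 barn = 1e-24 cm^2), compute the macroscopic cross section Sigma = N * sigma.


Sigma = N * sigma_barns * 1e-24
Sigma = 2.0009e+22 * 19.9 * 1e-24
Sigma = 0.39818 /cm

0.39818


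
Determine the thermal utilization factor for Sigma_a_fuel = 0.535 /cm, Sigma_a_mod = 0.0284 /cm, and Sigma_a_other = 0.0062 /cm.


f = Sigma_a_fuel / (Sigma_a_fuel + Sigma_a_mod + Sigma_a_other)
f = 0.535 / (0.535 + 0.0284 + 0.0062)
f = 0.93926

0.93926


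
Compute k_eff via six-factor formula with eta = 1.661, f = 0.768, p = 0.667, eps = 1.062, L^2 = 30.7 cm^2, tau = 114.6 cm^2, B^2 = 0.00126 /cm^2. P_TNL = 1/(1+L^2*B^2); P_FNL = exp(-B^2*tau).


k_inf = eta*f*p*eps = 1.661*0.768*0.667*1.062 = 0.9036104
P_TNL = 1/(1 + L^2*B^2) = 1/(1 + 30.7*0.00126) = 0.9627586
P_FNL = exp(-B^2*tau) = exp(-0.00126*114.6) = 0.8655449
k_eff = k_inf * P_TNL * P_FNL = 0.9036104 * 0.9627586 * 0.8655449
k_eff = 0.75299

0.75299


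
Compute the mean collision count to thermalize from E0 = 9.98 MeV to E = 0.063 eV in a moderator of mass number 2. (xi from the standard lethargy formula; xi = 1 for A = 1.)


xi = 1 + (A-1)^2/(2A)*ln((A-1)/(A+1)) = 0.7253469 (for A = 2)
n = ln(E0/E) / xi
n = ln(9.98e6 / 0.063) / 0.7253469
n = ln(1.584127e+08) / 0.7253469 = 26.030

26.030


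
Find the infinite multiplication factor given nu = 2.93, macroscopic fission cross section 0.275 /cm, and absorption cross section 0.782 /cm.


k_inf = nu * Sigma_f / Sigma_a
k_inf = 2.93 * 0.275 / 0.782
k_inf = 1.0304

1.0304


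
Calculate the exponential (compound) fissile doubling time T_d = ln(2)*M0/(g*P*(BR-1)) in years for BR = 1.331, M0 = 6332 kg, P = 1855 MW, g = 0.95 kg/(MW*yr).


Breeding gain G = BR - 1 = 1.331 - 1 = 0.331
Fissile production rate = g * P * G = 0.95 * 1855 * 0.331 = 583.30475 kg/yr
T_d = ln(2) * M0 / (g * P * G)
T_d = ln(2) * 6332 / 583.30475 = 7.5244 yr

7.5244


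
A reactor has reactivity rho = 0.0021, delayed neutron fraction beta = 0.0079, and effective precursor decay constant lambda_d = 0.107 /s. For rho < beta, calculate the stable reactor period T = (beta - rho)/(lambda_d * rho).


T = (beta - rho) / (lambda_d * rho)
T = (0.0079 - 0.0021) / (0.107 * 0.0021)
T = 25.812 s

25.812


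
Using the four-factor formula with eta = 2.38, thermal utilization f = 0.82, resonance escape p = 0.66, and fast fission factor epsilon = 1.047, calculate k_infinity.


k_inf = eta * f * p * epsilon
k_inf = 2.38 * 0.82 * 0.66 * 1.047
k_inf = 1.3486

1.3486


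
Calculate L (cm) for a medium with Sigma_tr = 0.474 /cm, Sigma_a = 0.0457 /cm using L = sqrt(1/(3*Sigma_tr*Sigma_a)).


D = 1 / (3 * Sigma_tr) = 1 / (3 * 0.474) = 0.7032349 cm
L = sqrt(D / Sigma_a)
L = sqrt(0.7032349 / 0.0457)
L = 3.9228 cm

3.9228


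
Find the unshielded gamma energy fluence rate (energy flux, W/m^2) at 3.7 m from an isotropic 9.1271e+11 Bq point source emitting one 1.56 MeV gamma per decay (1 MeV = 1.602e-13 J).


psi = A * E * 1.602e-13 / (4*pi*r^2)
psi = 9.1271e+11 * 1.56 * 1.602e-13 / (4*pi*3.7^2)
psi = 0.0013259 W/m^2

0.0013259


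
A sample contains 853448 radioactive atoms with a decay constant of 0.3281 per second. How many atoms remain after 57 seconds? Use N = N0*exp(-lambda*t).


N = N0 * exp(-lambda * t)
N = 853448 * exp(-0.3281 * 57)
N = 0.0064437

0.0064437


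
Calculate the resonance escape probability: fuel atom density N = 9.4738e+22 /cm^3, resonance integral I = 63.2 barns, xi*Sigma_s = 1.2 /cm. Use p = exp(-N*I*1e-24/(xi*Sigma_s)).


p = exp(-N * I * 1e-24 / (xi*Sigma_s))
p = exp(-9.4738e+22 * 63.2 * 1e-24 / 1.2)
p = 0.0068088

0.0068088


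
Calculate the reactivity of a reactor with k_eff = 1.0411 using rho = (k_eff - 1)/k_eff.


rho = (k_eff - 1) / k_eff
rho = (1.0411 - 1) / 1.0411
rho = 0.039477

0.039477


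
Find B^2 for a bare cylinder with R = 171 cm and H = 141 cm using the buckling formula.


B^2 = (2.405/R)^2 + (pi/H)^2
B^2 = (2.405/171)^2 + (pi/141)^2
B^2 = 6.9424e-04 /cm^2

6.9424e-04


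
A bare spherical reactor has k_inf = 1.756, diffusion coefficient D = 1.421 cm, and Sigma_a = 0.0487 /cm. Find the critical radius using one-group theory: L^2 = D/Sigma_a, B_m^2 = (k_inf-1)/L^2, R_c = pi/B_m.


L^2 = D / Sigma_a = 1.421 / 0.0487 = 29.17864 cm^2
B_m^2 = (k_inf - 1) / L^2 = (1.756 - 1) / 29.17864 = 0.02590936 /cm^2
For a bare sphere: B_g = pi/R, so R_c = pi / sqrt(B_m^2)
R_c = pi / sqrt(0.02590936) = 19.517 cm

19.517


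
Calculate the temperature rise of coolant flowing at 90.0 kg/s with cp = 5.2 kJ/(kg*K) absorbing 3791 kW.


dT = Q / (m_dot * cp)
dT = 3791 / (90.0 * 5.2)
dT = 8.1004 C

8.1004


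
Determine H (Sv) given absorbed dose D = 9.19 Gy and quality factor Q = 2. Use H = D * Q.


H = D * Q
H = 9.19 * 2
H = 18.380 Sv

18.380


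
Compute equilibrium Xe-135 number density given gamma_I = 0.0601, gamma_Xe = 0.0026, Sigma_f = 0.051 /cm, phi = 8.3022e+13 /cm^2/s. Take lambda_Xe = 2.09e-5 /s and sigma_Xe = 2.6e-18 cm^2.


Xe_eq = (gamma_I + gamma_Xe) * Sigma_f * phi / (lambda_Xe + sigma_Xe * phi)
Numerator = (0.0601 + 0.0026) * 0.051 * 8.3022e+13 = 2.654794e+11
Denominator = 2.09e-5 + 2.6e-18 * 8.3022e+13 = 2.367572e-04
Xe_eq = 2.654794e+11 / 2.367572e-04 = 1.1213e+15 /cm^3

1.1213e+15


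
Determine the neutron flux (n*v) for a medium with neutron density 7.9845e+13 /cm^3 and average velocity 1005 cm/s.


phi = n * v
phi = 7.9845e+13 * 1005
phi = 8.0244e+16 /cm^2/s

8.0244e+16


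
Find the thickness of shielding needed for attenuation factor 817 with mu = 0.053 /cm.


x = ln(factor) / mu
x = ln(817) / 0.053
x = 126.52 cm

126.52


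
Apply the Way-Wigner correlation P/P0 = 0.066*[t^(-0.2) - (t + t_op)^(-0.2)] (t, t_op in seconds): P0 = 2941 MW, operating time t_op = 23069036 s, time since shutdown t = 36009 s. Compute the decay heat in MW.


P/P0 = 0.066 * [t^(-0.2) - (t + t_op)^(-0.2)]
P/P0 = 0.066 * [36009^(-0.2) - (36009 + 23069036)^(-0.2)]
P/P0 = 0.066 * [0.1226642 - 0.03367120] = 0.005873538
P = 2941 * 0.005873538 = 17.274 MW

17.274


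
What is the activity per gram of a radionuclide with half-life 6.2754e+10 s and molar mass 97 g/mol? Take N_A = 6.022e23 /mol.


lambda = ln(2) / t_half = ln(2) / 6.2754e+10 = 1.104547e-11 /s
SA = lambda * N_A / M
SA = 1.104547e-11 * 6.022e23 / 97
SA = 6.8573e+10 Bq/g

6.8573e+10
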